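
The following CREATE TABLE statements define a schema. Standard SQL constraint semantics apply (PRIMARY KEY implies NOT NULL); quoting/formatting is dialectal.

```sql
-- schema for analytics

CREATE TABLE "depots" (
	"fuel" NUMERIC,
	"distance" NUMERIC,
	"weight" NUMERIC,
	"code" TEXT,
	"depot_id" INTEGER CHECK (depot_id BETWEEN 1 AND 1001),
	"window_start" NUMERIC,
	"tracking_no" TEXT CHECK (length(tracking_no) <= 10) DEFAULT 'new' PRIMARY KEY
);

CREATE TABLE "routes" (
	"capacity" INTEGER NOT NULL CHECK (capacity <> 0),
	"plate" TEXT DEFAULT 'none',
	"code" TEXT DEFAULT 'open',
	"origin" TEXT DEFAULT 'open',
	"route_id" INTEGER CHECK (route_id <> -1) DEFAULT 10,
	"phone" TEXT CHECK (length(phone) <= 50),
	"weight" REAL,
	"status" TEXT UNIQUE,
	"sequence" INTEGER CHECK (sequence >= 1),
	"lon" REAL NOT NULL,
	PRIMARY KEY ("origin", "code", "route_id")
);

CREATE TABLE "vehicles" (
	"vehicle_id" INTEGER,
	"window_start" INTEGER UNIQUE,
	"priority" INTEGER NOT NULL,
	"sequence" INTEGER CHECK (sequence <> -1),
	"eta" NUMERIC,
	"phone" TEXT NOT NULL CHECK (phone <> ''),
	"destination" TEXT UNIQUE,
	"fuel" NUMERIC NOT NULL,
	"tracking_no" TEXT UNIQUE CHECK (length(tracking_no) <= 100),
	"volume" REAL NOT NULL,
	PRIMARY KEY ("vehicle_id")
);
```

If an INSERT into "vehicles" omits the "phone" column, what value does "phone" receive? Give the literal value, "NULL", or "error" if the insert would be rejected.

error

phone has no DEFAULT clause.
Omitting it would insert NULL, but it is declared NOT NULL, so the INSERT fails.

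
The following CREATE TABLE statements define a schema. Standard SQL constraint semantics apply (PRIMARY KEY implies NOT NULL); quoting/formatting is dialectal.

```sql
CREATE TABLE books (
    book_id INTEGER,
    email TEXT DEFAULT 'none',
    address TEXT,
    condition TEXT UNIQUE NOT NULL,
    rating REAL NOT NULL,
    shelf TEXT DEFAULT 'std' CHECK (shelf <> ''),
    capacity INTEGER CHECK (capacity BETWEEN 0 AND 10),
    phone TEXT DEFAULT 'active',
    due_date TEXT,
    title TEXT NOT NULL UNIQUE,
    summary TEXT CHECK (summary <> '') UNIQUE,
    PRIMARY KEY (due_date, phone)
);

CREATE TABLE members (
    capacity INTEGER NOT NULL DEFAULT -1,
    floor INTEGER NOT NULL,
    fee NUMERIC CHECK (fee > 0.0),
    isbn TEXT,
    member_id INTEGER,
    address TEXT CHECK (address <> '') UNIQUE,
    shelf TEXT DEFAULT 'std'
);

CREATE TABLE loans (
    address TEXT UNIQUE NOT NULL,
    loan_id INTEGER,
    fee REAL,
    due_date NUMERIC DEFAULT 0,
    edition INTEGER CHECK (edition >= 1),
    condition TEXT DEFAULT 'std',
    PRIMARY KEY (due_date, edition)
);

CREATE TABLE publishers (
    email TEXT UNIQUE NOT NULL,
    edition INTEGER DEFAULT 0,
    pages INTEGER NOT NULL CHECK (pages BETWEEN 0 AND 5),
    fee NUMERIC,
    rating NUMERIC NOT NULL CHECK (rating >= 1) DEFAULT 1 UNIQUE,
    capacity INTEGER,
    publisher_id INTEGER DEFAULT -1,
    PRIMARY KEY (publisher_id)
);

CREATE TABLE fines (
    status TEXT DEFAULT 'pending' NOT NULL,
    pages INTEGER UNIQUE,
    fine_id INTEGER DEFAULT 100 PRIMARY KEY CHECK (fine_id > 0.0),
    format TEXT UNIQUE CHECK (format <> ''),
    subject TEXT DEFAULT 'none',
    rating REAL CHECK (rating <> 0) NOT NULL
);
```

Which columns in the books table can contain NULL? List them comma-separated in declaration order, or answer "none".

- book_id: no NOT NULL constraint applies → nullable.
- email: DEFAULT only fills an omitted column; an explicit NULL is still allowed → nullable.
- address: no NOT NULL constraint applies → nullable.
- condition: declared NOT NULL → not nullable.
- rating: declared NOT NULL → not nullable.
- shelf: CHECK does not forbid NULL (a CHECK constraint passes when its expression is NULL) → nullable.
- capacity: CHECK does not forbid NULL (a CHECK constraint passes when its expression is NULL) → nullable.
- phone: part of the PRIMARY KEY, which implies NOT NULL → not nullable.
- due_date: part of the PRIMARY KEY, which implies NOT NULL → not nullable.
- title: declared NOT NULL → not nullable.
- summary: CHECK does not forbid NULL (a CHECK constraint passes when its expression is NULL) → nullable.

book_id, email, address, shelf, capacity, summary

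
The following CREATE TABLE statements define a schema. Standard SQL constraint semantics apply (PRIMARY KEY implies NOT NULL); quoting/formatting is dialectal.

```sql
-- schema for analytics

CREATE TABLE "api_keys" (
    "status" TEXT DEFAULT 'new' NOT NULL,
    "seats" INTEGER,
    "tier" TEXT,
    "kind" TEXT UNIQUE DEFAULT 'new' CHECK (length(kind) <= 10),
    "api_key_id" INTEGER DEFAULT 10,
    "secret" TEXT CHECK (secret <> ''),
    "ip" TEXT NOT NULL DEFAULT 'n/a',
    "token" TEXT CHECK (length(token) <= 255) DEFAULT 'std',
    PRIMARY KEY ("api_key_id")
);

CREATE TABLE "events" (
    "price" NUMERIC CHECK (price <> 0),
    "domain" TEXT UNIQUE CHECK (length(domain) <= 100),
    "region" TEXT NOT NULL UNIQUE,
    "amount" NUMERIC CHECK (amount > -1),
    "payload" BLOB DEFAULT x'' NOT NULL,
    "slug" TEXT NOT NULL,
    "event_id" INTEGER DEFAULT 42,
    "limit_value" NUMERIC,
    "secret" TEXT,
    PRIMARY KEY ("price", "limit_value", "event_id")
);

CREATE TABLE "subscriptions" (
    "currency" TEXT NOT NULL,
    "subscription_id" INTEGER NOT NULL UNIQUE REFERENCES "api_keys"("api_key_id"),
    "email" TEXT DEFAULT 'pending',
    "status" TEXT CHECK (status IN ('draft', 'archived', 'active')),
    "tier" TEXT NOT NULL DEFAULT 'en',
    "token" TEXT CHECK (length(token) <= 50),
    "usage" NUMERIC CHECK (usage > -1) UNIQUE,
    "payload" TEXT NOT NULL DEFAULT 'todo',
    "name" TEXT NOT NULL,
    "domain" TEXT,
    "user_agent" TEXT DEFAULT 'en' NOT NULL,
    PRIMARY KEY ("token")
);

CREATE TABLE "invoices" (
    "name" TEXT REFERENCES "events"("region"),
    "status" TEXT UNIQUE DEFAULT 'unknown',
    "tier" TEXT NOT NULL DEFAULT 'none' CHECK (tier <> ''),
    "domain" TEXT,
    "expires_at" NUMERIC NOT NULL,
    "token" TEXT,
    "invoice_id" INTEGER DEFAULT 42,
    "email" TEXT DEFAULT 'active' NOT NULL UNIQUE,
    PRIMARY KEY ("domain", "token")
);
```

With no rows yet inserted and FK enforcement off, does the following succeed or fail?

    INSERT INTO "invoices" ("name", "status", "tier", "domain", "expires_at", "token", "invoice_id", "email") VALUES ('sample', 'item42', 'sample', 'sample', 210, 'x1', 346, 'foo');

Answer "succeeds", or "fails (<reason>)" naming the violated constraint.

NOT NULL columns: domain is supplied; email is supplied; expires_at is supplied; tier is supplied; token is supplied.
CHECK constraints: 'sample' satisfies (tier <> '').
No constraint is violated.

succeeds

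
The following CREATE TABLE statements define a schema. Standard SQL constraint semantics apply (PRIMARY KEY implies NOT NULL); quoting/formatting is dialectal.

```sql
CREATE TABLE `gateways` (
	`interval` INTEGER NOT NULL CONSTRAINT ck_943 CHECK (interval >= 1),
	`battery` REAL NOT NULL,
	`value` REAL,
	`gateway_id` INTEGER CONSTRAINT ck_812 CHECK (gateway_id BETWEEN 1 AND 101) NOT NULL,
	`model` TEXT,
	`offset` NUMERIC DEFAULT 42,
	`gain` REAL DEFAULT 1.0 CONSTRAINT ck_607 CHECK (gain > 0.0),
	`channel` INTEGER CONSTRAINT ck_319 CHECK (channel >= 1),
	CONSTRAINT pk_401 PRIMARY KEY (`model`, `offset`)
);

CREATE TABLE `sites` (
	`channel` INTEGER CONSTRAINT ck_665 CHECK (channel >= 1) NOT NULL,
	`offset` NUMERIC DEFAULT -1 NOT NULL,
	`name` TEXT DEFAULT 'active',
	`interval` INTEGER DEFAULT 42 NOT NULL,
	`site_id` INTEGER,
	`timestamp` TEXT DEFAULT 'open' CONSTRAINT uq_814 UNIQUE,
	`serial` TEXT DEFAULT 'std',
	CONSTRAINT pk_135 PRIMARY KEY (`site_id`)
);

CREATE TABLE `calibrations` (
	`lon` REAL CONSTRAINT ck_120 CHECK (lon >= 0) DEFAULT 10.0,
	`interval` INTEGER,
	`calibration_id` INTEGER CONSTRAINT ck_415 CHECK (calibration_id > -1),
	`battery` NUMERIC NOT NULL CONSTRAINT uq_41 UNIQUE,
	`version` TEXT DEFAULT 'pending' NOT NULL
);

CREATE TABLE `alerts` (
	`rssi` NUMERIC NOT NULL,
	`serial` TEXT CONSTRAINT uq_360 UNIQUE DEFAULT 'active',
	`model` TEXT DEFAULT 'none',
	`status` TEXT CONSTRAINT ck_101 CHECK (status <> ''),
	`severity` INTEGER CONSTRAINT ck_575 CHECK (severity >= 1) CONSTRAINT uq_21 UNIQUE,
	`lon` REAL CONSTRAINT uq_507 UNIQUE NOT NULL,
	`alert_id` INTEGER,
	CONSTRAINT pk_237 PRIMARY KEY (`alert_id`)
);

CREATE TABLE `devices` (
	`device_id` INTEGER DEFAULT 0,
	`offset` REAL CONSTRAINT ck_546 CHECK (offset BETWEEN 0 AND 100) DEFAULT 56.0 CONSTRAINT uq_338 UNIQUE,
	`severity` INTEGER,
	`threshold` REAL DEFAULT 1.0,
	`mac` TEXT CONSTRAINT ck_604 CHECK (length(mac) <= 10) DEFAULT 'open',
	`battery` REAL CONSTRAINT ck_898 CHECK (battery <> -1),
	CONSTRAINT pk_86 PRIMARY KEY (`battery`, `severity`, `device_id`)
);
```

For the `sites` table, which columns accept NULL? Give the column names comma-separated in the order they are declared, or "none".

- channel: declared NOT NULL → not nullable.
- offset: declared NOT NULL → not nullable.
- name: DEFAULT only fills an omitted column; an explicit NULL is still allowed → nullable.
- interval: declared NOT NULL → not nullable.
- site_id: part of the PRIMARY KEY, which implies NOT NULL → not nullable.
- timestamp: UNIQUE does not imply NOT NULL → nullable.
- serial: DEFAULT only fills an omitted column; an explicit NULL is still allowed → nullable.

name, timestamp, serial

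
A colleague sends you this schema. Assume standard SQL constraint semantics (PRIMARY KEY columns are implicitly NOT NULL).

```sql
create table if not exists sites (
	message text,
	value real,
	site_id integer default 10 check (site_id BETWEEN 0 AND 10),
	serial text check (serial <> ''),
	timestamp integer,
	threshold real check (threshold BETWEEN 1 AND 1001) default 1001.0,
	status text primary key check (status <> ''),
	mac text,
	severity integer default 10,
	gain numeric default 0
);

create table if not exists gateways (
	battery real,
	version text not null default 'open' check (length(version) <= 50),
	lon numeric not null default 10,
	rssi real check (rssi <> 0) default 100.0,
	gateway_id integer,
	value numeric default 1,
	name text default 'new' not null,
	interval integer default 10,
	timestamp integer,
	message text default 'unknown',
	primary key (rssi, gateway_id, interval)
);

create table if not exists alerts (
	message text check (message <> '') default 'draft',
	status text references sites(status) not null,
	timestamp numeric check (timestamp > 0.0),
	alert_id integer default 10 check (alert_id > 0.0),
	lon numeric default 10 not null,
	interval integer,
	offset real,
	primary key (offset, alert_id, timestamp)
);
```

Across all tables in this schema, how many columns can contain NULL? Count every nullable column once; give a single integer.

15

sites: 9 nullable (message, value, site_id, serial, timestamp, threshold, mac, severity, gain — PK (status) and explicit NOT NULL columns excluded).
gateways: 4 nullable (battery, value, timestamp, message — PK (rssi, gateway_id, interval) and explicit NOT NULL columns excluded).
alerts: 2 nullable (message, interval — PK (offset, alert_id, timestamp) and explicit NOT NULL columns excluded).
Total: 9 + 4 + 2 = 15.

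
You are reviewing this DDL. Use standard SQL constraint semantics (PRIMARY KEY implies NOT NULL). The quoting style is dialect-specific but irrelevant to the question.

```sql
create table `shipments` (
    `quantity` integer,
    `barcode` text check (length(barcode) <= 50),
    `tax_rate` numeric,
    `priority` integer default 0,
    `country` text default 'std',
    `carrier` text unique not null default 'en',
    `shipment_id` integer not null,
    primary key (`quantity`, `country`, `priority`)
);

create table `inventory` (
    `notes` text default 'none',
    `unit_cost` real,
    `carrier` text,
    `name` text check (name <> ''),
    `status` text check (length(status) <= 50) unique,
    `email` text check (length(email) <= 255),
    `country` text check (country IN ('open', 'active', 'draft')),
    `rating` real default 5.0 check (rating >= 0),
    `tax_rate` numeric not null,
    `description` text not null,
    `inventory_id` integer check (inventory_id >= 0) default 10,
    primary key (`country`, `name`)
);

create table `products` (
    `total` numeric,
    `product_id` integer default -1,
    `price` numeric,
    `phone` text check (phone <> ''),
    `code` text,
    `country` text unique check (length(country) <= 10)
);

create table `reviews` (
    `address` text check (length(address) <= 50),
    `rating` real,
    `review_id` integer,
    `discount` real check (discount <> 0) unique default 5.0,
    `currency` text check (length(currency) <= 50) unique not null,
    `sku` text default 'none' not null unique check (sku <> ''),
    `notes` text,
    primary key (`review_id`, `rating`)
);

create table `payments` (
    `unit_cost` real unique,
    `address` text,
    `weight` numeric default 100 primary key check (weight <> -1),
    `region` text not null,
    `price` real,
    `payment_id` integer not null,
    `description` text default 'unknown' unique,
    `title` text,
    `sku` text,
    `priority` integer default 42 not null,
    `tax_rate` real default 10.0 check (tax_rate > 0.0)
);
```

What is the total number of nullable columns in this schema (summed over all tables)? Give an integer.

25

shipments: 2 nullable (barcode, tax_rate — PK (quantity, country, priority) and explicit NOT NULL columns excluded).
inventory: 7 nullable (notes, unit_cost, carrier, status, email, rating, inventory_id — PK (country, name) and explicit NOT NULL columns excluded).
products: 6 nullable (total, product_id, price, phone, code, country — PK none and explicit NOT NULL columns excluded).
reviews: 3 nullable (address, discount, notes — PK (review_id, rating) and explicit NOT NULL columns excluded).
payments: 7 nullable (unit_cost, address, price, description, title, sku, tax_rate — PK (weight) and explicit NOT NULL columns excluded).
Total: 2 + 7 + 6 + 3 + 7 = 25.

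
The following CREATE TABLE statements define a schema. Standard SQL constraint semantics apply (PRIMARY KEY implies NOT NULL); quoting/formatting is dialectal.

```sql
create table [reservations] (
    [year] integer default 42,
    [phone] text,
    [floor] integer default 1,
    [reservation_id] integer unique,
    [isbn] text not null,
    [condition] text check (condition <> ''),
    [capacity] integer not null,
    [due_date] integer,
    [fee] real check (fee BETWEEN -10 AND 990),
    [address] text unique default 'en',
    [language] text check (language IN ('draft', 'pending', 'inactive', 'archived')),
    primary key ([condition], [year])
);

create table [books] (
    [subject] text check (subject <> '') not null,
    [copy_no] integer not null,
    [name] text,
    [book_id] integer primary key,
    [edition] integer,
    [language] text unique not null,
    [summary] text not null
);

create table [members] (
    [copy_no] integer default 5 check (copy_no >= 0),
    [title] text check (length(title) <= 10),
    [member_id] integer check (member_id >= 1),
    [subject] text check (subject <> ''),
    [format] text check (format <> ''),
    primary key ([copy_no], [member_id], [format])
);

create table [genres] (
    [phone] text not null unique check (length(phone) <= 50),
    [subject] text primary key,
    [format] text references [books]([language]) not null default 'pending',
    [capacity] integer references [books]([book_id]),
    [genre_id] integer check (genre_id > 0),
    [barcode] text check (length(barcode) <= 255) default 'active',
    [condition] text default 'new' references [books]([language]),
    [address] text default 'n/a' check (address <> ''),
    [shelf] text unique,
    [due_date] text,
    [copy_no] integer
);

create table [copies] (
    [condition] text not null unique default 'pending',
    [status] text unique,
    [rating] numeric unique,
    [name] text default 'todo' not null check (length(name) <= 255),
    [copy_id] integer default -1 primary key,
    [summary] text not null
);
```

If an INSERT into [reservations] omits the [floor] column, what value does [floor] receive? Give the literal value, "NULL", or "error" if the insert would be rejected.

1

floor has an explicit DEFAULT 1.
When the column is omitted from an INSERT, that default is used.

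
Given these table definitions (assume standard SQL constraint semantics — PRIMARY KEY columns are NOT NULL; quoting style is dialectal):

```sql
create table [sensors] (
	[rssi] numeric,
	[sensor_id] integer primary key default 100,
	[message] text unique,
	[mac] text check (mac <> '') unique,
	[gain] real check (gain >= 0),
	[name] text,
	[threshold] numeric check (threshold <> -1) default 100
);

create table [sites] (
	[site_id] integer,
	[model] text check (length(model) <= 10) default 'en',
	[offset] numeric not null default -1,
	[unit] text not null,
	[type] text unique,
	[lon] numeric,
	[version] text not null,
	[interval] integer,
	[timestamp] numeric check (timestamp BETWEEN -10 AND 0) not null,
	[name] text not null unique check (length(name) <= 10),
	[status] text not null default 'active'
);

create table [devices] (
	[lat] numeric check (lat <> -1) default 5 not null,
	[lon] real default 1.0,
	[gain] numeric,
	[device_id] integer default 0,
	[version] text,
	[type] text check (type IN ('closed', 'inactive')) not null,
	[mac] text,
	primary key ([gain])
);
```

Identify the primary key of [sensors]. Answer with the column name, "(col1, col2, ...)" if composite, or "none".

sensor_id

sensor_id is declared PRIMARY KEY inline on the column.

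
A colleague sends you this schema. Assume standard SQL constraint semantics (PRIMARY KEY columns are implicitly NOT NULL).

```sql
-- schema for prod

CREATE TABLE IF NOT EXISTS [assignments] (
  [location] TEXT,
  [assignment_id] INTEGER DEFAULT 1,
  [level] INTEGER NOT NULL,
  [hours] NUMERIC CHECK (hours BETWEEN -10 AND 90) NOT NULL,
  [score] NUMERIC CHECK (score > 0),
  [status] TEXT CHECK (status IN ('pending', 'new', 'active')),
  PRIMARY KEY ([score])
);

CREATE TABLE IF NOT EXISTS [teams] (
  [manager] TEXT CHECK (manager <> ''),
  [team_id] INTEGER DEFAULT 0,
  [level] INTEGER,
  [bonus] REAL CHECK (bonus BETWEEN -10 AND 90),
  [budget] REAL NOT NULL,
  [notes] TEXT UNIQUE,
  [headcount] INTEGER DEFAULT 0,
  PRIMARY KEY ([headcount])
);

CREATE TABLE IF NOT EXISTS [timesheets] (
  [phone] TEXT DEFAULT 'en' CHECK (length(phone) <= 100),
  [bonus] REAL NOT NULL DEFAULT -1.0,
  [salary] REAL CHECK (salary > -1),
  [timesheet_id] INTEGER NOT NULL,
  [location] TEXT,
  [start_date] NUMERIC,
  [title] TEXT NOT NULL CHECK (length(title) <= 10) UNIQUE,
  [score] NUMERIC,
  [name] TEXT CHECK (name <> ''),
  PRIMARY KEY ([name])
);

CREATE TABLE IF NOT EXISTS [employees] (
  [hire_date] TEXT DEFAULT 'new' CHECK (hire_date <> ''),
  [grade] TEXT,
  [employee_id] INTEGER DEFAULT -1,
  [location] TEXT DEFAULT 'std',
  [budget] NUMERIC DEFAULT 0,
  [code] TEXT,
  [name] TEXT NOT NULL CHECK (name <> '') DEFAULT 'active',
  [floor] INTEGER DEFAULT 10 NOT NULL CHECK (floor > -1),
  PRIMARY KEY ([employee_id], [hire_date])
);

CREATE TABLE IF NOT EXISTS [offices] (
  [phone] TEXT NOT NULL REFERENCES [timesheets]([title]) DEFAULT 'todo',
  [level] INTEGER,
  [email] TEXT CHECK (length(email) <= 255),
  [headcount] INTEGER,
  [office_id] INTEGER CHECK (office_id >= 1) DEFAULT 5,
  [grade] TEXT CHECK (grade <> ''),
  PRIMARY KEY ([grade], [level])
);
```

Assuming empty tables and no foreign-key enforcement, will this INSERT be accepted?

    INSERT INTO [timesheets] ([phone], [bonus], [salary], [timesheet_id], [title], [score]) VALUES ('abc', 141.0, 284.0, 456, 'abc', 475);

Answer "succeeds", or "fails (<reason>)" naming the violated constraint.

fails (NOT NULL on name)

name is omitted from the column list and has no DEFAULT, so it would receive NULL.
But name is part of the PRIMARY KEY (implied NOT NULL).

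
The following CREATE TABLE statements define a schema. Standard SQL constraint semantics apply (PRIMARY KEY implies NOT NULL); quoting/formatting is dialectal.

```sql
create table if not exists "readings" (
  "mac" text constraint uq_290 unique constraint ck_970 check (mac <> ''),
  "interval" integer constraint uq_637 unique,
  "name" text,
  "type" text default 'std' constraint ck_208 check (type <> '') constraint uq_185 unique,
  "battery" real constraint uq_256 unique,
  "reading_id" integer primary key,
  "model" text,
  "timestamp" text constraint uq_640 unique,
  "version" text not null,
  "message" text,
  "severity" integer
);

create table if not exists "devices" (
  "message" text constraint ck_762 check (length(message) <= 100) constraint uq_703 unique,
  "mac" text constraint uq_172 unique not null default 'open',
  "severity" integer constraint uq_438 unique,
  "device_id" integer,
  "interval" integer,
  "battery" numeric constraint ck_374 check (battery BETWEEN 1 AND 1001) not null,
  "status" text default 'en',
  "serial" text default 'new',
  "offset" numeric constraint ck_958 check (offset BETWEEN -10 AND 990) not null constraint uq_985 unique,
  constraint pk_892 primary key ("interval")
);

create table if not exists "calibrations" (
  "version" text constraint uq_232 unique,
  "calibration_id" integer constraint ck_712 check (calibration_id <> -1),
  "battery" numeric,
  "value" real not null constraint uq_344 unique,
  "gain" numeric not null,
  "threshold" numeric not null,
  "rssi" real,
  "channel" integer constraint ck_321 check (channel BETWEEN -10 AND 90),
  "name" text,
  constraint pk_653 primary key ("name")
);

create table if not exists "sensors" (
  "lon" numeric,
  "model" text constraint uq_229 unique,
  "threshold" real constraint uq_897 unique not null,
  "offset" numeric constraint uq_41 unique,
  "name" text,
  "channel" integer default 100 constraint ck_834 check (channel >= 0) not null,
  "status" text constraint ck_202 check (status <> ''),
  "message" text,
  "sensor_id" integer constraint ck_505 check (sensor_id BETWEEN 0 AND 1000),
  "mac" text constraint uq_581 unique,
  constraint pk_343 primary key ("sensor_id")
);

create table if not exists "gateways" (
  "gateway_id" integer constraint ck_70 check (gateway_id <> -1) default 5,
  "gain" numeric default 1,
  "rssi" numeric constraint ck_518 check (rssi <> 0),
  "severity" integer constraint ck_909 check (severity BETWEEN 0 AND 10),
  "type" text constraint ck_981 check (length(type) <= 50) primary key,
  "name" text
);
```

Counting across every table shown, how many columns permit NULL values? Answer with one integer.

31

readings: 9 nullable (mac, interval, name, type, battery, model, timestamp, message, severity — PK (reading_id) and explicit NOT NULL columns excluded).
devices: 5 nullable (message, severity, device_id, status, serial — PK (interval) and explicit NOT NULL columns excluded).
calibrations: 5 nullable (version, calibration_id, battery, rssi, channel — PK (name) and explicit NOT NULL columns excluded).
sensors: 7 nullable (lon, model, offset, name, status, message, mac — PK (sensor_id) and explicit NOT NULL columns excluded).
gateways: 5 nullable (gateway_id, gain, rssi, severity, name — PK (type) and explicit NOT NULL columns excluded).
Total: 9 + 5 + 5 + 7 + 5 = 31.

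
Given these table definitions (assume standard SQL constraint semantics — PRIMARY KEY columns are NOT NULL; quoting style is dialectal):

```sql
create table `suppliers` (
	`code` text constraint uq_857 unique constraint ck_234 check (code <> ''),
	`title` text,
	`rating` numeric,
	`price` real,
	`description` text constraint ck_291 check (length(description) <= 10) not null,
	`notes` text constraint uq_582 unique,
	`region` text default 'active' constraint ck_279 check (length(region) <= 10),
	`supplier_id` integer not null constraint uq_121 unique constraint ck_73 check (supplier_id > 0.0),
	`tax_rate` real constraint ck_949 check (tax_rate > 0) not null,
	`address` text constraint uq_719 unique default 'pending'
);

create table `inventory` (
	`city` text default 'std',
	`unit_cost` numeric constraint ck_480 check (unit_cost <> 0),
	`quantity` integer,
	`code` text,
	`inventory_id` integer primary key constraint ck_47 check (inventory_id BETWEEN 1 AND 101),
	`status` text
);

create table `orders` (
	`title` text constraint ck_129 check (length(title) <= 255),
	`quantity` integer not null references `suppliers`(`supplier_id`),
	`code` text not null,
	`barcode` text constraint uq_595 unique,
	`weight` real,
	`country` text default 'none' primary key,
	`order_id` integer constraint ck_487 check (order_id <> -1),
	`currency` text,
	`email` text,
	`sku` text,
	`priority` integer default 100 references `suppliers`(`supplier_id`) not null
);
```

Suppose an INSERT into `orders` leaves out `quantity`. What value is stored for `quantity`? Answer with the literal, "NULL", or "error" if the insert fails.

error

quantity has no DEFAULT clause.
Omitting it would insert NULL, but it is declared NOT NULL, so the INSERT fails.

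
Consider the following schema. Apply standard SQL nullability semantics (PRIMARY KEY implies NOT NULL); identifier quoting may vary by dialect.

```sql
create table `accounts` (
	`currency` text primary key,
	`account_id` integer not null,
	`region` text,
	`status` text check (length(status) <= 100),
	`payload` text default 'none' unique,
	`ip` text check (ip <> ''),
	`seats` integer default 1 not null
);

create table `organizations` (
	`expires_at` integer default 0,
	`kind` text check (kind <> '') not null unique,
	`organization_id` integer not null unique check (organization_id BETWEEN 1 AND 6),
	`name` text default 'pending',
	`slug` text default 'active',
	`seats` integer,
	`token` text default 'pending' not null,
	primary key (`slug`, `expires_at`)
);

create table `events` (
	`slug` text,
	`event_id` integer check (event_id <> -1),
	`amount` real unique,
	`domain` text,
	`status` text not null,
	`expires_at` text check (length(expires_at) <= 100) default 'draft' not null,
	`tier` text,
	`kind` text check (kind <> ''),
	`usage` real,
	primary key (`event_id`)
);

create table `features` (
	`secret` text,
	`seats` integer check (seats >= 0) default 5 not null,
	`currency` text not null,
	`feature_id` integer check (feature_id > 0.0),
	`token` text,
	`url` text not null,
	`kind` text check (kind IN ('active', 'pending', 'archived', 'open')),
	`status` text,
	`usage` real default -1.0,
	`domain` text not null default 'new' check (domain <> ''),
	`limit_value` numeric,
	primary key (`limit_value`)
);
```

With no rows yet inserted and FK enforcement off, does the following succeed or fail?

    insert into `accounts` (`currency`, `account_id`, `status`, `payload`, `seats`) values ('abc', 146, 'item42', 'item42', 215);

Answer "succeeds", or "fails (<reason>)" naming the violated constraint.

succeeds

NOT NULL columns: account_id is supplied; currency is supplied; seats is supplied.
CHECK constraints: 'item42' satisfies (length(status) <= 100).
No constraint is violated.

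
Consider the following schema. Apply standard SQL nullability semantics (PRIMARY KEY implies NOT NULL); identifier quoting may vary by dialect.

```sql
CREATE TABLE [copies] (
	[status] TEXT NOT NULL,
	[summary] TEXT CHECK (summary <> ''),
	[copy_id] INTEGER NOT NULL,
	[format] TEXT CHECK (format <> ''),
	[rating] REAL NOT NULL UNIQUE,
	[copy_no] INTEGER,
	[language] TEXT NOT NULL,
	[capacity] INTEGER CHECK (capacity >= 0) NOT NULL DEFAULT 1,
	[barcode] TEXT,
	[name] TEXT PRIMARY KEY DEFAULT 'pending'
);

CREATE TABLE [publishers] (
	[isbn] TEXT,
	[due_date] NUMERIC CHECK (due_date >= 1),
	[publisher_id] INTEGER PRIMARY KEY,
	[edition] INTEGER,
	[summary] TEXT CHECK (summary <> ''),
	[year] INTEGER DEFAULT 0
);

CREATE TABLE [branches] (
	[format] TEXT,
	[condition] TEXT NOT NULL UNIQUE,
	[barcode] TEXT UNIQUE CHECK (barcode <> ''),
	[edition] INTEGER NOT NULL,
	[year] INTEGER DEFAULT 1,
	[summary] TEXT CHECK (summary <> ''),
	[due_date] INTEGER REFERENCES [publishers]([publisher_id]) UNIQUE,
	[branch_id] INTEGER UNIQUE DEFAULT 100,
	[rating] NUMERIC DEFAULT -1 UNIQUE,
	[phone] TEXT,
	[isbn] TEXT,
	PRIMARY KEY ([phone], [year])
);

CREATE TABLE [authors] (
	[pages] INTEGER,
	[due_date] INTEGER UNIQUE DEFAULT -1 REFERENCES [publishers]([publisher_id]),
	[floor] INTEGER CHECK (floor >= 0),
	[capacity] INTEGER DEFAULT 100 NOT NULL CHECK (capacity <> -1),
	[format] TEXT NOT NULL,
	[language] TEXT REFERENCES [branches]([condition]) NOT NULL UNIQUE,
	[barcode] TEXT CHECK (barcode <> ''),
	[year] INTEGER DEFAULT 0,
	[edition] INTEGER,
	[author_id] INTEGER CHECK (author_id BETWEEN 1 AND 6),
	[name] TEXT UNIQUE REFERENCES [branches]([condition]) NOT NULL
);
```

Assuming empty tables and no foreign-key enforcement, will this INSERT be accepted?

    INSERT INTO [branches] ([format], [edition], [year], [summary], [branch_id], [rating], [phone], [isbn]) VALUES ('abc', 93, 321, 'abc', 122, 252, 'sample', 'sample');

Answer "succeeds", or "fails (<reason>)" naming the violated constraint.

condition is omitted from the column list and has no DEFAULT, so it would receive NULL.
But condition is declared NOT NULL.

fails (NOT NULL on condition)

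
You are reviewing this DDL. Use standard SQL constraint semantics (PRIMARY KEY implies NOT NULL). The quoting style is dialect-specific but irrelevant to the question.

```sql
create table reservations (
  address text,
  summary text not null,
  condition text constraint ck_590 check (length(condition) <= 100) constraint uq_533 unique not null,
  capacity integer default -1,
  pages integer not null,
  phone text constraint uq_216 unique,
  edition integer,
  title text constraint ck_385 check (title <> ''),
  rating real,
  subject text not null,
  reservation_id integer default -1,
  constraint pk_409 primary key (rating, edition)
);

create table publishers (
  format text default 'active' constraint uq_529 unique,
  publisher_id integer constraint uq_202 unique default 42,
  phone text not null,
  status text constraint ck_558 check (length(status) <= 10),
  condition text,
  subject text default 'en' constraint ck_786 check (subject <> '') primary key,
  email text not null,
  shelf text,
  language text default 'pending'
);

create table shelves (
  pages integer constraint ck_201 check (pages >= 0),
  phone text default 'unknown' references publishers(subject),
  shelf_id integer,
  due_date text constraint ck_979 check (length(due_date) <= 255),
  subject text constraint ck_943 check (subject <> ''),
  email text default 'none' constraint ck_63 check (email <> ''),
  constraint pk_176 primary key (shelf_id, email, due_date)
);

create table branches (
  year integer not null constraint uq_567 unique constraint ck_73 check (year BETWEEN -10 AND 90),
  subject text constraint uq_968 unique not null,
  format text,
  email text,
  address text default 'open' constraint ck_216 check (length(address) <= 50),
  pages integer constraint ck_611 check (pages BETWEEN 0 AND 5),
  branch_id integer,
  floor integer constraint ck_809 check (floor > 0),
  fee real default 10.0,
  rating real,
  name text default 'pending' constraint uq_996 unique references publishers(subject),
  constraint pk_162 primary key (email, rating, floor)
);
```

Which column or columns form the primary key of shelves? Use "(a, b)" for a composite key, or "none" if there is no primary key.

(shelf_id, email, due_date)

A table-level PRIMARY KEY clause names 3 columns: shelf_id, email, due_date.
This is a composite key — the combination is unique, not each column individually.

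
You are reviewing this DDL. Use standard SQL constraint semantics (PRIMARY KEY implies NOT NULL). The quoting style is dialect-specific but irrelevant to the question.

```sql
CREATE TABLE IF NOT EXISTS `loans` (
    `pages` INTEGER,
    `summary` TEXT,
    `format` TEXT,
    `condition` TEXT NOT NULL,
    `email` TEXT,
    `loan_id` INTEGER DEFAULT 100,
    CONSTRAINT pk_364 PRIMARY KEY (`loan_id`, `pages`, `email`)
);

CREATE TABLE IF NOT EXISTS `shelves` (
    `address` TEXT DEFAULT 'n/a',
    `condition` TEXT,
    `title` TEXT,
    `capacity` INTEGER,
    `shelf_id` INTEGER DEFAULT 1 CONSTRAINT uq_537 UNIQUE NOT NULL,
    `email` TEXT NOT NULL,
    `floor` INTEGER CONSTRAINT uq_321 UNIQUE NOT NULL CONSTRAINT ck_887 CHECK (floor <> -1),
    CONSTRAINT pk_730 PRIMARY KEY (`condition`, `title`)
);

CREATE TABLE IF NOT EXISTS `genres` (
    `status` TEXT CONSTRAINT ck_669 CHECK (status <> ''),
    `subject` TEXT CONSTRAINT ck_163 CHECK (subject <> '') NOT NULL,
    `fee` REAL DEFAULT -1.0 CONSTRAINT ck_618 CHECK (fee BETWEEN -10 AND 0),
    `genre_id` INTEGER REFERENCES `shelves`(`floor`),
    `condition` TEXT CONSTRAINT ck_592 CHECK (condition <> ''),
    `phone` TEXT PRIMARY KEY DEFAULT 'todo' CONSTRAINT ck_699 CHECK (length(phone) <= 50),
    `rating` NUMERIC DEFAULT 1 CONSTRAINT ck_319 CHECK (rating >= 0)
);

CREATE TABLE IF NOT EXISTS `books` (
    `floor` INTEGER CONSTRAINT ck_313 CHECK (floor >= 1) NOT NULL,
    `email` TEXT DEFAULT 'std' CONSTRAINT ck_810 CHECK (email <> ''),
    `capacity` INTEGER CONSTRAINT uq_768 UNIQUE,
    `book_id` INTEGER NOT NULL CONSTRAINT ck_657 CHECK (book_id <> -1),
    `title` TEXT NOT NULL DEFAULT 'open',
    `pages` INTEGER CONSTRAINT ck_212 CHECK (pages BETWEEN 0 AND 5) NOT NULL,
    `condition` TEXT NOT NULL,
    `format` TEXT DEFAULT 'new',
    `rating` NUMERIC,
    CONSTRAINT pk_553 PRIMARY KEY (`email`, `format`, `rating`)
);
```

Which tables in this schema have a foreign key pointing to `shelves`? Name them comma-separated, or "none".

genres

- genres.genre_id references shelves(floor).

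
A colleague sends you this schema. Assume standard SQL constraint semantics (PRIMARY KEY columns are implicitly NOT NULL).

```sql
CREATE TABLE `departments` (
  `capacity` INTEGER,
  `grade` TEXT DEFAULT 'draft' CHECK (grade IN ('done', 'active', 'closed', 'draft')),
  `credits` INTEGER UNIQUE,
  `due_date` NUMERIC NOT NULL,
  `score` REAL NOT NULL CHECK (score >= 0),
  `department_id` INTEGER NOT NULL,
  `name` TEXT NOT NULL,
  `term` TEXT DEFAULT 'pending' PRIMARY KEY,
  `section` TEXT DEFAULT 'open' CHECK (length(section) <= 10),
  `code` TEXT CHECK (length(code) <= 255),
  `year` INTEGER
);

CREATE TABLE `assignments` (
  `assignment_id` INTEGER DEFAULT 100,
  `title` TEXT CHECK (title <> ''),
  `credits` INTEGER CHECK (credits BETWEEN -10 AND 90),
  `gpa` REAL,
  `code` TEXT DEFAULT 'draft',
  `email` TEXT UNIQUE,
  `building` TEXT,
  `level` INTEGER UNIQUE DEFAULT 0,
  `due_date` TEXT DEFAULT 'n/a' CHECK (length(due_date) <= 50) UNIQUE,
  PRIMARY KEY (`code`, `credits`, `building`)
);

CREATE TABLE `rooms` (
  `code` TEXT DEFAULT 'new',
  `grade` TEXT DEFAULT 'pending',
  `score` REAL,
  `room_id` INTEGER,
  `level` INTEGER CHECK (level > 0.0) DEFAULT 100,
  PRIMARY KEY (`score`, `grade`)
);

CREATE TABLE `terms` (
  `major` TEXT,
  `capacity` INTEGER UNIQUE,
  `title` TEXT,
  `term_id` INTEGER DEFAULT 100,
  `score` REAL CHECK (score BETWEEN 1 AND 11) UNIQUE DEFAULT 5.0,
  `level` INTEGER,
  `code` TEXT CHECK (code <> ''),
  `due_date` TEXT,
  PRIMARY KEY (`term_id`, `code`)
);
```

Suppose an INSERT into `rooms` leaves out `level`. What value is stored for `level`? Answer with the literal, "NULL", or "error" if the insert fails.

level has an explicit DEFAULT 100.
When the column is omitted from an INSERT, that default is used.

100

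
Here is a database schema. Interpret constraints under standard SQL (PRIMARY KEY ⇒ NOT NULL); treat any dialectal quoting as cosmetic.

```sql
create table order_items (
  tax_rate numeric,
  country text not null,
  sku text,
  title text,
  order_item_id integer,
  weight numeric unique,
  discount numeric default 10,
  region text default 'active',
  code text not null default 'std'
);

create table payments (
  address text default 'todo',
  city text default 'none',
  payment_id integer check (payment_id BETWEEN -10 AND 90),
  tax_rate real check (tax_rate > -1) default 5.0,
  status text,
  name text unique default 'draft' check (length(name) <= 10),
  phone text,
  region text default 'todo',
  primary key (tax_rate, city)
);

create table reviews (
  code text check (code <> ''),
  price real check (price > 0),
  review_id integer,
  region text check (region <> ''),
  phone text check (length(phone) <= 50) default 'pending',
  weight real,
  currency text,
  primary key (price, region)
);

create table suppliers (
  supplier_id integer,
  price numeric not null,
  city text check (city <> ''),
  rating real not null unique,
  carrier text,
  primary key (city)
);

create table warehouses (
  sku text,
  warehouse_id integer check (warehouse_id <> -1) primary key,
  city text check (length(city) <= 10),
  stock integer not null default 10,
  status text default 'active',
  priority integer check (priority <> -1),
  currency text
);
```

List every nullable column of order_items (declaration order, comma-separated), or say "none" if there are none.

- tax_rate: no NOT NULL constraint applies → nullable.
- country: declared NOT NULL → not nullable.
- sku: no NOT NULL constraint applies → nullable.
- title: no NOT NULL constraint applies → nullable.
- order_item_id: no NOT NULL constraint applies → nullable.
- weight: UNIQUE does not imply NOT NULL → nullable.
- discount: DEFAULT only fills an omitted column; an explicit NULL is still allowed → nullable.
- region: DEFAULT only fills an omitted column; an explicit NULL is still allowed → nullable.
- code: declared NOT NULL → not nullable.

tax_rate, sku, title, order_item_id, weight, discount, region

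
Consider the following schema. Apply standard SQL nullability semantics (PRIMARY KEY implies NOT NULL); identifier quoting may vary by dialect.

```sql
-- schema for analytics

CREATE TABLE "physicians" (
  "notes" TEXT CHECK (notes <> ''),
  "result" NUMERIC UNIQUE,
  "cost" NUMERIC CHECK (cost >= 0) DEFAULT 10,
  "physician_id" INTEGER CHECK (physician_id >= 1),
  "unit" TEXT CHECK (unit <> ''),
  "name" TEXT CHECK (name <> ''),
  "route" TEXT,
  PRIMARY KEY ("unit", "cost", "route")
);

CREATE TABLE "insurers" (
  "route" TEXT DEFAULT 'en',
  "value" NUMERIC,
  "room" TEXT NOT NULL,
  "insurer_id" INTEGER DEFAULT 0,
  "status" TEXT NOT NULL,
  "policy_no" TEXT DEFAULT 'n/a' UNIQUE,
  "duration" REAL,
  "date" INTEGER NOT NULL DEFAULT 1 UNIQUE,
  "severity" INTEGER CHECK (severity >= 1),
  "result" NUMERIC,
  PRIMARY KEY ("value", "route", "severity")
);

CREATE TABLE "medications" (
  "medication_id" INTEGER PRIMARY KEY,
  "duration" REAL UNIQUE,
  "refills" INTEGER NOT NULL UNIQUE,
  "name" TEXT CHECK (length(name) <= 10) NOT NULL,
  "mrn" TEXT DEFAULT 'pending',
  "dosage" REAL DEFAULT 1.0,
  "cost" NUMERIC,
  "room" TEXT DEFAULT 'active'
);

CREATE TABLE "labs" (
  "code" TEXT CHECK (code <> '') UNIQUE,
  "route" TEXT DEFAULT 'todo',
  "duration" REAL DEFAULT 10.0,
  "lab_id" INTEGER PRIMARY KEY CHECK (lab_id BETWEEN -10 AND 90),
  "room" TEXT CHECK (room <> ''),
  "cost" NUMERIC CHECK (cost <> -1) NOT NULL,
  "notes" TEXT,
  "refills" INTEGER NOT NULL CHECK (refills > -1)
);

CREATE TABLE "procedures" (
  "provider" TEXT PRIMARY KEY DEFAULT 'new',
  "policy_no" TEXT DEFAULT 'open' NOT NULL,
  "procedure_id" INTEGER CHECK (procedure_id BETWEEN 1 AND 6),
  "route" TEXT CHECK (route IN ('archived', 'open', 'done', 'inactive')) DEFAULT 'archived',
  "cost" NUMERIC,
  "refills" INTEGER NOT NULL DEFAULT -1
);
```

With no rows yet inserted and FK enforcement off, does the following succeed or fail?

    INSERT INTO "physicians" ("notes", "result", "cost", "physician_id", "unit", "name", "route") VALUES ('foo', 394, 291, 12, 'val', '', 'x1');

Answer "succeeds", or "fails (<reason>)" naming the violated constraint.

The value '' for name violates CHECK (name <> '').

fails (CHECK on name)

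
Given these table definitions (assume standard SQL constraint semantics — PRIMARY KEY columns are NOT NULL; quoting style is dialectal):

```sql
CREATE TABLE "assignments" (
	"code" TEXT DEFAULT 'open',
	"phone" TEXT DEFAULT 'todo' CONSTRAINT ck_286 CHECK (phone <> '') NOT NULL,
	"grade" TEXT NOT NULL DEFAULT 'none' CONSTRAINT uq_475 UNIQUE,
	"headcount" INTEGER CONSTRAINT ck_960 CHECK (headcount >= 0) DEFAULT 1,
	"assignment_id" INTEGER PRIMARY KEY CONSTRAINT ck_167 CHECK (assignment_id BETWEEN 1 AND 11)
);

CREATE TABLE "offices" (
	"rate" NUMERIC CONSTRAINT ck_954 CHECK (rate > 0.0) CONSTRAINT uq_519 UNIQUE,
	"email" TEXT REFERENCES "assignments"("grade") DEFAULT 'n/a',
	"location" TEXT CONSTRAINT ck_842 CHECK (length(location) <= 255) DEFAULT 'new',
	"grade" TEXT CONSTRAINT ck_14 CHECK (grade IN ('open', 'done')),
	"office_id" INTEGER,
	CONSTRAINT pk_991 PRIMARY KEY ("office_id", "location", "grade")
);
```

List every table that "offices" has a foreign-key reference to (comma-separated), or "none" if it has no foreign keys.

- email REFERENCES assignments(grade).

assignments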